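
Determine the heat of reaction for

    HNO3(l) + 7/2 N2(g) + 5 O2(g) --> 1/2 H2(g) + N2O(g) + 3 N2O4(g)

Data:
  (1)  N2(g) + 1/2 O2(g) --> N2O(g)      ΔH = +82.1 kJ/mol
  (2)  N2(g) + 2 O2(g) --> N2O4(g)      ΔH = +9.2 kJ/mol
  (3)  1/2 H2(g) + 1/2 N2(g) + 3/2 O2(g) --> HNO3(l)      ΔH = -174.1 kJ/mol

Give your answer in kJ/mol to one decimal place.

(1) as written: +82.1 kJ/mol
(2) × 3: (3)·(+9.2) = +27.6 kJ/mol
(3) reversed: +174.1 kJ/mol
ΔH = (+82.1) + (+27.6) + (+174.1) = 283.8 kJ/mol

ΔH = 283.8 kJ/mol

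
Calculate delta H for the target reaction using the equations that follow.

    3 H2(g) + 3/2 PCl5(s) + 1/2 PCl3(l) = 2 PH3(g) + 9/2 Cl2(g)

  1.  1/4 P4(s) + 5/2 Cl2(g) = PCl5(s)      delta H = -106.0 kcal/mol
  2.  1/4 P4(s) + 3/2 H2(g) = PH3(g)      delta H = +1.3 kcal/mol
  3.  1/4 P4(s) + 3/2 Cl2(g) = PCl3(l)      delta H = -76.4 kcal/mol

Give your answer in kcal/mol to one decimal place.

eq. 1 reversed and × 3/2 (PCl5(s) must end up as a reactant; scale by 3/2 for the 3/2 PCl5(s)): (-3/2)·(-106.0) = +159.0 kcal/mol
eq. 2 × 2 (×2 to match 2 PH3(g) in the target): (2)·(+1.3) = +2.6 kcal/mol
eq. 3 reversed and × 1/2 (PCl3(l) must end up as a reactant; ×1/2 to match 1/2 PCl3(l) in the target): (-1/2)·(-76.4) = +38.2 kcal/mol
By Hess's law, delta H = (+159.0) + (+2.6) + (+38.2) = 199.8 kcal/mol

delta H = 199.8 kcal/mol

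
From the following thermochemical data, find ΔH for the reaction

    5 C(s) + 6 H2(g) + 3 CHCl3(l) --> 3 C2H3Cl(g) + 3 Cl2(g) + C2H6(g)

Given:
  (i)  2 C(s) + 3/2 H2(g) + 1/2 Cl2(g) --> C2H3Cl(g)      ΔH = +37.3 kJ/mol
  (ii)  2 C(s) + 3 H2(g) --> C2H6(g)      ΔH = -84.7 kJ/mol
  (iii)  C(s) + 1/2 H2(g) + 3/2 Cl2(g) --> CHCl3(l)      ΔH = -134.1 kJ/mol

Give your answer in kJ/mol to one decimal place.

ΔH = 429.5 kJ/mol

(i) × 3 (scale by 3 for the 3 C2H3Cl(g)): (3)·(+37.3) = +111.9 kJ/mol
(ii) as written (C2H6(g) already on the product side): -84.7 kJ/mol
(iii) reversed and × 3 (reverse to put CHCl3(l) on the reactant side; scale by 3 for the 3 CHCl3(l)): (-3)·(-134.1) = +402.3 kJ/mol
Since enthalpy is a state function, ΔH = (+111.9) + (-84.7) + (+402.3) = 429.5 kJ/mol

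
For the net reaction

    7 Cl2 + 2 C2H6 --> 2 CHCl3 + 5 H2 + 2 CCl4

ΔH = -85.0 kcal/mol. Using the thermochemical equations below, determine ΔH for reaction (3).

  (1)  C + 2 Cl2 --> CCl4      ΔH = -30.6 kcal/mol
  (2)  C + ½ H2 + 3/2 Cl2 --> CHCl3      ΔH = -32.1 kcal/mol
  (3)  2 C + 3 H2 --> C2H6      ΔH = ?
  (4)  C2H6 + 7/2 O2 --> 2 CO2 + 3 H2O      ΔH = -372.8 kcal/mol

(1) × 2 (×2 to match 2 CCl4 in the target): (2)·(-30.6) = -61.2 kcal/mol
(2) × 2 (×2 to match 2 CHCl3 in the target): (2)·(-32.1) = -64.2 kcal/mol
(3) reversed and × 2: contributes −2·x
(4): not needed (H2O appears nowhere else).
-85.0 = (-61.2) + (-64.2) − 2·x
x = (-85.0 − (-125.4)) / (-2) = -20.2 kcal/mol

ΔH = -20.2 kcal/mol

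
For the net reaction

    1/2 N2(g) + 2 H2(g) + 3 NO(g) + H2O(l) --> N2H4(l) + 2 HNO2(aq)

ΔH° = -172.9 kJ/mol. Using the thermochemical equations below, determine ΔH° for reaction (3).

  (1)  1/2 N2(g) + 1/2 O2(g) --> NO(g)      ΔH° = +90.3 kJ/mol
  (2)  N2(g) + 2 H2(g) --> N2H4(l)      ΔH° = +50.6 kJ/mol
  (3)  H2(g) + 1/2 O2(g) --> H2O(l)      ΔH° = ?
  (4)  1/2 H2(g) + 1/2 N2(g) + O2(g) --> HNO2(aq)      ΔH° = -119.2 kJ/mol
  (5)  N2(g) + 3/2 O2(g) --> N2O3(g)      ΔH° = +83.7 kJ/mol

(1) reversed and × 3 (NO(g) must end up as a reactant; ×3 to match 3 NO(g) in the target): (-3)·(+90.3) = -270.9 kJ/mol
(2) as written (N2H4(l) already on the product side): +50.6 kJ/mol
(3) reversed (reverse to put H2O(l) on the reactant side): contributes −x
(4) × 2 (scale by 2 for the 2 HNO2(aq)): (2)·(-119.2) = -238.4 kJ/mol
(5): not needed (N2O3(g) appears nowhere else).
-172.9 = (-270.9) + (+50.6) + (-238.4) − x
x = (-172.9 − (-458.7)) / (-1) = -285.8 kJ/mol

ΔH° = -285.8 kJ/mol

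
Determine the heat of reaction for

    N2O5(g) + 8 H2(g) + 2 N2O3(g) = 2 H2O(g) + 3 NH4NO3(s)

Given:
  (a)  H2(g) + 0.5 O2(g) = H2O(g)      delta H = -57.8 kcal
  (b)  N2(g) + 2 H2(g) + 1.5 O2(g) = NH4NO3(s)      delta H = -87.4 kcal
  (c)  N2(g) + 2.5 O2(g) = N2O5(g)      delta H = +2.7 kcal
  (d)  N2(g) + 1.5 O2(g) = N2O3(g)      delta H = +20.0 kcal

(a) × 2: (2)·(-57.8) = -115.6 kcal
(b) × 3: (3)·(-87.4) = -262.2 kcal
(c) reversed: -2.7 kcal
(d) reversed and × 2: (-2)·(+20.0) = -40.0 kcal
Since enthalpy is a state function, delta H = (-115.6) + (-262.2) + (-2.7) + (-40.0) = -420.5 kcal

delta H = -420.5 kcal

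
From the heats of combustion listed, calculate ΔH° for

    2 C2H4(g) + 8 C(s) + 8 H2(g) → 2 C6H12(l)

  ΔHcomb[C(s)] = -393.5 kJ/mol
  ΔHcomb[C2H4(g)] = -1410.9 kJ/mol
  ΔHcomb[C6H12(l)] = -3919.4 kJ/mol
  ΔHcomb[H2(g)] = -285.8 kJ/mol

ΔH° = -417.4 kJ/mol

Using ΔH = Σ nΔHc°(reactants) − Σ nΔHc°(products):
= [2·(-1410.9) + 8·(-393.5) + 8·(-285.8)] − [2·(-3919.4)]
= -417.4 kJ/mol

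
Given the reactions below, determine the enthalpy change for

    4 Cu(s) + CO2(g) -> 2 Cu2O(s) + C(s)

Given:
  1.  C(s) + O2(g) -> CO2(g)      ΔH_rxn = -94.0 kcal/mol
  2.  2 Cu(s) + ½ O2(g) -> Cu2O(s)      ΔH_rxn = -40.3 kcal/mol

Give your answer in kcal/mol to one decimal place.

eq. 1 reversed (reverse to put CO2(g) on the reactant side): +94.0 kcal/mol
eq. 2 × 2 (scale by 2 for the 2 Cu2O(s)): (2)·(-40.3) = -80.6 kcal/mol
Summing the manipulated equations, ΔH_rxn = (-1)·(-94.0) + (2)·(-40.3) = 13.4 kcal/mol

ΔH_rxn = 13.4 kcal/mol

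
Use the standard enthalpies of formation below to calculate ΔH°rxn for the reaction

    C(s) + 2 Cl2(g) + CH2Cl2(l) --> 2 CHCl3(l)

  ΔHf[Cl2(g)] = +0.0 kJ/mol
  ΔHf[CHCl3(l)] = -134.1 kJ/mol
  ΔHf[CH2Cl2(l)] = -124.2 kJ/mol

ΔH°rxn = -144.0 kJ/mol

ΔH°rxn = Σ nΔHf°(products) − Σ nΔHf°(reactants).
Products: 2·(-134.1) = -268.2
Reactants: 1·(+0.0) + 2·(+0.0) + 1·(-124.2) = -124.2
ΔH°rxn = (-268.2) − (-124.2) = -144.0 kJ/mol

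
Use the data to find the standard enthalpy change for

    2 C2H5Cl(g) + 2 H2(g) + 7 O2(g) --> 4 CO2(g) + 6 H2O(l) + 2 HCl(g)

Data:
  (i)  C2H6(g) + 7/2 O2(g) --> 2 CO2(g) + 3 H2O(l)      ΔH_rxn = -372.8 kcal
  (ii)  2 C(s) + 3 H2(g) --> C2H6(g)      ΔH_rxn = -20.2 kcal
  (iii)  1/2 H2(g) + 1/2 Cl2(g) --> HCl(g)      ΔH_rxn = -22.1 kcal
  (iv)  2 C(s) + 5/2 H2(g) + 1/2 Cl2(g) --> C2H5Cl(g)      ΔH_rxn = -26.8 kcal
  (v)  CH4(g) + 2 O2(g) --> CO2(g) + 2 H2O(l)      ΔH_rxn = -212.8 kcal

ΔH_rxn = -776.6 kcal

(i) × 2: (2)·(-372.8) = -745.6 kcal
(ii) × 2: (2)·(-20.2) = -40.4 kcal
(iii) × 2: (2)·(-22.1) = -44.2 kcal
(iv) reversed and × 2: (-2)·(-26.8) = +53.6 kcal
(v): not needed.
Since enthalpy is a state function, ΔH_rxn = (2)·(-372.8) + (2)·(-20.2) + (2)·(-22.1) + (-2)·(-26.8) = -776.6 kcal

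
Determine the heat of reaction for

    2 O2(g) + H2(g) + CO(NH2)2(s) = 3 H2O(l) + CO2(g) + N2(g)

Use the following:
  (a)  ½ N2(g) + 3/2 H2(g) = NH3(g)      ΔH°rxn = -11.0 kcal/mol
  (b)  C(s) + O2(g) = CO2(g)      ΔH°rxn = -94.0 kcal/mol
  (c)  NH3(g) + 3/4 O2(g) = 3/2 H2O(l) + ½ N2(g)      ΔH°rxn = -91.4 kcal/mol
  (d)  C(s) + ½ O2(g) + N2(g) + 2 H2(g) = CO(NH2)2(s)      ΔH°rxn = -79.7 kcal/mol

ΔH°rxn = -219.1 kcal/mol

(a) × 2: (2)·(-11.0) = -22.0 kcal/mol
(b) as written (CO2(g) already on the product side): -94.0 kcal/mol
(c) × 2 (scale by 2 for the 3 H2O(l)): (2)·(-91.4) = -182.8 kcal/mol
(d) reversed (CO(NH2)2(s) must end up as a reactant): +79.7 kcal/mol
ΔH°rxn = (-22.0) + (-94.0) + (-182.8) + (+79.7) = -219.1 kcal/mol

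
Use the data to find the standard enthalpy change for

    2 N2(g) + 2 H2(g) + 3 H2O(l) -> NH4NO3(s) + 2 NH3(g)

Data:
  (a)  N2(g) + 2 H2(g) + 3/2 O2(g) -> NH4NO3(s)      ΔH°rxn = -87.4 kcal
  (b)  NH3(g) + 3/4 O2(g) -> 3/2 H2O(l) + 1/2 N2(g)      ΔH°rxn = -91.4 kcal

(a) as written (NH4NO3(s) already on the product side): -87.4 kcal
(b) reversed and × 2 (NH3(g) must end up as a product; ×2 to match 2 NH3(g) in the target): (-2)·(-91.4) = +182.8 kcal
ΔH°rxn = (1)·(-87.4) + (-2)·(-91.4) = 95.4 kcal

ΔH°rxn = 95.4 kcal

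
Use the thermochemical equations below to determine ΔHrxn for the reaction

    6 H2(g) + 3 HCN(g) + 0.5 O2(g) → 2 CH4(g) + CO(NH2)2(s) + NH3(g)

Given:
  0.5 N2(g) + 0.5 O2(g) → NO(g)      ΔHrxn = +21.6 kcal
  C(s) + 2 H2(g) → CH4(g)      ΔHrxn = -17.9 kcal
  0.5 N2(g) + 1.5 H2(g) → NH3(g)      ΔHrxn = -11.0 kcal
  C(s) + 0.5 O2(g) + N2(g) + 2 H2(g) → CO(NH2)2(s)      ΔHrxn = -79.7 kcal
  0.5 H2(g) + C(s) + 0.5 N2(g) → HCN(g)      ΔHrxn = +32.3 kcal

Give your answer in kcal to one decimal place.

ΔHrxn = -223.4 kcal

equation 1: not needed (NO(g) appears nowhere else).
equation 2 × 2 (×2 to match 2 CH4(g) in the target): (2)·(-17.9) = -35.8 kcal
equation 3 as written (NH3(g) already on the product side): -11.0 kcal
equation 4 as written (CO(NH2)2(s) already on the product side): -79.7 kcal
equation 5 reversed and × 3 (HCN(g) must end up as a reactant; scale by 3 for the 3 HCN(g)): (-3)·(+32.3) = -96.9 kcal
ΔHrxn = (2)·(-17.9) + (1)·(-11.0) + (1)·(-79.7) + (-3)·(+32.3) = -223.4 kcal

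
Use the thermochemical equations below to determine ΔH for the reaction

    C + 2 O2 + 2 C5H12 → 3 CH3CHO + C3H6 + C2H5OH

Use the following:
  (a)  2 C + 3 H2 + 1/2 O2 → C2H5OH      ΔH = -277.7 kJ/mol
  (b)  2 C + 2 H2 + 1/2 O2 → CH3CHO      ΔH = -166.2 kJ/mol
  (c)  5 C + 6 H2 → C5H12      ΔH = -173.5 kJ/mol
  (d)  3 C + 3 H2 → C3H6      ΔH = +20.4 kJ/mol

(a) as written: -277.7 kJ/mol
(b) × 3: (3)·(-166.2) = -498.6 kJ/mol
(c) reversed and × 2: (-2)·(-173.5) = +347.0 kJ/mol
(d) as written: +20.4 kJ/mol
ΔH = (1)·(-277.7) + (3)·(-166.2) + (-2)·(-173.5) + (1)·(+20.4) = -408.9 kJ/mol

ΔH = -408.9 kJ/mol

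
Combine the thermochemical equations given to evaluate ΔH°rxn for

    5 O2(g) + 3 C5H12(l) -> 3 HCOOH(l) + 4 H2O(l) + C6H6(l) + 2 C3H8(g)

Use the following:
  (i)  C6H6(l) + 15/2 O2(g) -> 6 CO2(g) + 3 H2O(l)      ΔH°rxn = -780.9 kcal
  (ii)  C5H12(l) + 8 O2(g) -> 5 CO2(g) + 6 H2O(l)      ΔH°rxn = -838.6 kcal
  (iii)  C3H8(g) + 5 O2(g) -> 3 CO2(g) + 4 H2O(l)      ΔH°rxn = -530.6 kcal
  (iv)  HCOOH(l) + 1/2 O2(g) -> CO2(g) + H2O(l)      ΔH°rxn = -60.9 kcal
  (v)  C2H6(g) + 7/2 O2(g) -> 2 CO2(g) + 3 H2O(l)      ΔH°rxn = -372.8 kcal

ΔH°rxn = -491.0 kcal

(i) reversed: +780.9 kcal
(ii) × 3: (3)·(-838.6) = -2515.8 kcal
(iii) reversed and × 2: (-2)·(-530.6) = +1061.2 kcal
(iv) reversed and × 3: (-3)·(-60.9) = +182.7 kcal
(v): not needed.
ΔH°rxn = (-1)·(-780.9) + (3)·(-838.6) + (-2)·(-530.6) + (-3)·(-60.9) = -491.0 kcal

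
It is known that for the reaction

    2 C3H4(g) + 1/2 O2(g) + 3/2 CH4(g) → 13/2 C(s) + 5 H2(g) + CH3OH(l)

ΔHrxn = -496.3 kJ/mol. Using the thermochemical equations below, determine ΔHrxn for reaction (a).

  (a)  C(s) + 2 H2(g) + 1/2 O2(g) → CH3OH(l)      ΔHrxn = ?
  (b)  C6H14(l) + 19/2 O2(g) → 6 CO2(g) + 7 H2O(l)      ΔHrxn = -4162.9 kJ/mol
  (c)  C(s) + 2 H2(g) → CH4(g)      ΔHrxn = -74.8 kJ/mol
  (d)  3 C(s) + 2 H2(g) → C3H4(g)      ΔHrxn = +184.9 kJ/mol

(a) as written (CH3OH(l) already on the product side): contributes x
(b): not needed (CO2(g) appears nowhere else).
(c) reversed and × 3/2 (CH4(g) must end up as a reactant; scale by 3/2 for the 3/2 CH4(g)): (-3/2)·(-74.8) = +112.2 kJ/mol
(d) reversed and × 2 (reverse to put C3H4(g) on the reactant side; ×2 to match 2 C3H4(g) in the target): (-2)·(+184.9) = -369.8 kJ/mol
-496.3 = (+112.2) + (-369.8) + x
x = (-496.3 − (-257.6)) / (1) = -238.7 kJ/mol

ΔHrxn = -238.7 kJ/mol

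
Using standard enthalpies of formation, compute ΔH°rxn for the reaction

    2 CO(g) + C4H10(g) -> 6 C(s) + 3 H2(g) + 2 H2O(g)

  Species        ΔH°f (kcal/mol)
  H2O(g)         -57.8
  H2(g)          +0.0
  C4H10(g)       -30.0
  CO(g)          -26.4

ΔH°rxn = -32.8 kcal/mol

Products: 6·(+0.0) + 3·(+0.0) + 2·(-57.8) = -115.6
Reactants: 2·(-26.4) + 1·(-30.0) = -82.8
ΔH°rxn = (-115.6) − (-82.8) = -32.8 kcal/mol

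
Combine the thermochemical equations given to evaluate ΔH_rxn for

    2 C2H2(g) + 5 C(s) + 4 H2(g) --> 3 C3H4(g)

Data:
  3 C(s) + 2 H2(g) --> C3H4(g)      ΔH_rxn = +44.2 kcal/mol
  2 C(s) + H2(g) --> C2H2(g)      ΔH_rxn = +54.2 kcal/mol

ΔH_rxn = 24.2 kcal/mol

equation 1 × 3 (scale by 3 for the 3 C3H4(g)): (3)·(+44.2) = +132.6 kcal/mol
equation 2 reversed and × 2 (reverse to put C2H2(g) on the reactant side; ×2 to match 2 C2H2(g) in the target): (-2)·(+54.2) = -108.4 kcal/mol
By Hess's law, ΔH_rxn = (+132.6) + (-108.4) = 24.2 kcal/mol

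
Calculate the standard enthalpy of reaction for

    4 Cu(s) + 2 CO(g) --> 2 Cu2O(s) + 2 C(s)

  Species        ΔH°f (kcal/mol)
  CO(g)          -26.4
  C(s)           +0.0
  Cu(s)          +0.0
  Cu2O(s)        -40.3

ΔHrxn = -27.8 kcal/mol

ΔH°rxn = Σ nΔHf°(products) − Σ nΔHf°(reactants).
Products: 2·(-40.3) + 2·(+0.0) = -80.6
Reactants: 4·(+0.0) + 2·(-26.4) = -52.8
ΔHrxn = (-80.6) − (-52.8) = -27.8 kcal/mol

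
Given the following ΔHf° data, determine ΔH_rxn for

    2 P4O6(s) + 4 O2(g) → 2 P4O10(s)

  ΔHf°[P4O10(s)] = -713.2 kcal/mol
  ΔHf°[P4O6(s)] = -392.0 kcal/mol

ΔH°rxn = Σ nΔHf°(products) − Σ nΔHf°(reactants).
Products: 2·(-713.2) = -1426.4
Reactants: 2·(-392.0) + 4·(+0.0) = -784.0
ΔH_rxn = (-1426.4) − (-784.0) = -642.4 kcal/mol

ΔH_rxn = -642.4 kcal/mol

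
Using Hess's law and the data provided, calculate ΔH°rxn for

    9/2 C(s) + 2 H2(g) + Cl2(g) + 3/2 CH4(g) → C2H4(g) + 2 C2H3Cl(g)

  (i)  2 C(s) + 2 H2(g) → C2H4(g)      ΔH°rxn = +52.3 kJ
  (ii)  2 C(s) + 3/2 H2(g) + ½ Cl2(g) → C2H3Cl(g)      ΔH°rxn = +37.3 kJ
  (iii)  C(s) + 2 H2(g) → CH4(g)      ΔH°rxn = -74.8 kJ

ΔH°rxn = 239.1 kJ

(i) as written (C2H4(g) already on the product side): +52.3 kJ
(ii) × 2 (scale by 2 for the 2 C2H3Cl(g)): (2)·(+37.3) = +74.6 kJ
(iii) reversed and × 3/2 (CH4(g) must end up as a reactant; ×3/2 to match 3/2 CH4(g) in the target): (-3/2)·(-74.8) = +112.2 kJ
Since enthalpy is a state function, ΔH°rxn = (+52.3) + (+74.6) + (+112.2) = 239.1 kJ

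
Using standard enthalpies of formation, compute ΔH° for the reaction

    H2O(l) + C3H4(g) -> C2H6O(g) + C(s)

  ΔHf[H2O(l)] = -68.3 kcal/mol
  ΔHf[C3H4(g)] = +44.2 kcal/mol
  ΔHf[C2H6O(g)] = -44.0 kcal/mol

Products: 1·(-44.0) + 1·(+0.0) = -44.0
Reactants: 1·(-68.3) + 1·(+44.2) = -24.1
ΔH° = (-44.0) − (-24.1) = -19.9 kcal/mol

ΔH° = -19.9 kcal/mol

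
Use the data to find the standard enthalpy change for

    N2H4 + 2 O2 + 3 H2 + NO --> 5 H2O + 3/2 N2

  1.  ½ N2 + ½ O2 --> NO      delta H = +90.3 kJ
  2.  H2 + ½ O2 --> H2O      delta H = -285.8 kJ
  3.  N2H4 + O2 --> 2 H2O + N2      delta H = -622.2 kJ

delta H = -1569.9 kJ

eq. 1 reversed (NO must end up as a reactant): -90.3 kJ
eq. 2 × 3 (×3 to match 3 H2 in the target): (3)·(-285.8) = -857.4 kJ
eq. 3 as written (N2H4 already on the reactant side): -622.2 kJ
Combining the equations, delta H = (-1)·(+90.3) + (3)·(-285.8) + (1)·(-622.2) = -1569.9 kJ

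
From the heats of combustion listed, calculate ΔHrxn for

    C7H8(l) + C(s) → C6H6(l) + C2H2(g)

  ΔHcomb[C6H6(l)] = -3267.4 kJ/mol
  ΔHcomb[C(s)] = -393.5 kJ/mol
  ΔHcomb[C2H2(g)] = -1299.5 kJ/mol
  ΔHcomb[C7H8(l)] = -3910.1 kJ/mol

Using ΔH = Σ nΔHc°(reactants) − Σ nΔHc°(products):
= [1·(-3910.1) + 1·(-393.5)] − [1·(-3267.4) + 1·(-1299.5)]
= 263.3 kJ/mol

ΔHrxn = 263.3 kJ/mol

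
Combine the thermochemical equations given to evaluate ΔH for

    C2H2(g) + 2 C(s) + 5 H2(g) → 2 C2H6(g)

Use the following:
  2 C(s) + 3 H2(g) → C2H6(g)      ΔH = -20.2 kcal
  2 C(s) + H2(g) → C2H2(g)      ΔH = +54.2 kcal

ΔH = -94.6 kcal

equation 1 × 2 (×2 to match 2 C2H6(g) in the target): (2)·(-20.2) = -40.4 kcal
equation 2 reversed (C2H2(g) must end up as a reactant): -54.2 kcal
Summing the manipulated equations, ΔH = (2)·(-20.2) + (-1)·(+54.2) = -94.6 kcal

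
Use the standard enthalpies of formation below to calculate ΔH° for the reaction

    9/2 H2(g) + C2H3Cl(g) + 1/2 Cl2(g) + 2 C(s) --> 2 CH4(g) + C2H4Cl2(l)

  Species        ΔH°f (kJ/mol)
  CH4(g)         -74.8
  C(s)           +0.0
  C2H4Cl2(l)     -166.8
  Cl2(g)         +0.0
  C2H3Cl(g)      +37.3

Products: 2·(-74.8) + 1·(-166.8) = -316.4
Reactants: 9/2·(+0.0) + 1·(+37.3) + 1/2·(+0.0) + 2·(+0.0) = +37.3
ΔH° = (-316.4) − (+37.3) = -353.7 kJ/mol

ΔH° = -353.7 kJ/mol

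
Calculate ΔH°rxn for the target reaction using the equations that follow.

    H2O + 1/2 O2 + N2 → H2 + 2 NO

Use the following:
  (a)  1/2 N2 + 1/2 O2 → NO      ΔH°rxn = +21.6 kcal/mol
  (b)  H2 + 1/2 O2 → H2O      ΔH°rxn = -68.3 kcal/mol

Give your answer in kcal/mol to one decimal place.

ΔH°rxn = 111.5 kcal/mol

(a) × 2 (scale by 2 for the 2 NO): (2)·(+21.6) = +43.2 kcal/mol
(b) reversed (reverse to put H2O on the reactant side): +68.3 kcal/mol
ΔH°rxn = (2)·(+21.6) + (-1)·(-68.3) = 111.5 kcal/mol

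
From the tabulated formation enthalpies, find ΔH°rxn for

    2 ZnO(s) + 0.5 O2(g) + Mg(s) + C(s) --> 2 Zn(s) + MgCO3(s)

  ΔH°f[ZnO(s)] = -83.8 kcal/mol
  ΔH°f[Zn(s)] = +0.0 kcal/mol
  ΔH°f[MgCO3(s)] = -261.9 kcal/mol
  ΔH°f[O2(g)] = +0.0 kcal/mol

ΔH°rxn = Σ nΔHf°(products) − Σ nΔHf°(reactants).
Products: 2·(+0.0) + 1·(-261.9) = -261.9
Reactants: 2·(-83.8) + 1/2·(+0.0) + 1·(+0.0) + 1·(+0.0) = -167.6
ΔH°rxn = (-261.9) − (-167.6) = -94.3 kcal/mol

ΔH°rxn = -94.3 kcal/mol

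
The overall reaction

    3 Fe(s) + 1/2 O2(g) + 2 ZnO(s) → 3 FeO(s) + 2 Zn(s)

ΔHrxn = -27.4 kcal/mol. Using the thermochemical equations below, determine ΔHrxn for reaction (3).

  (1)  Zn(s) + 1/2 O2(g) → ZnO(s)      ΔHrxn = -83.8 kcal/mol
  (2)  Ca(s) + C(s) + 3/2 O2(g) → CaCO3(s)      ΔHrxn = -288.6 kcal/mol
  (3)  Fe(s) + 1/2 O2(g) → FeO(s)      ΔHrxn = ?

ΔHrxn = -65.0 kcal/mol

(1) reversed and × 2: (-2)·(-83.8) = +167.6 kcal/mol
(2): not needed.
(3) × 3: contributes 3·x
-27.4 = (+167.6) + 3·x
x = (-27.4 − (+167.6)) / (3) = -65.0 kcal/mol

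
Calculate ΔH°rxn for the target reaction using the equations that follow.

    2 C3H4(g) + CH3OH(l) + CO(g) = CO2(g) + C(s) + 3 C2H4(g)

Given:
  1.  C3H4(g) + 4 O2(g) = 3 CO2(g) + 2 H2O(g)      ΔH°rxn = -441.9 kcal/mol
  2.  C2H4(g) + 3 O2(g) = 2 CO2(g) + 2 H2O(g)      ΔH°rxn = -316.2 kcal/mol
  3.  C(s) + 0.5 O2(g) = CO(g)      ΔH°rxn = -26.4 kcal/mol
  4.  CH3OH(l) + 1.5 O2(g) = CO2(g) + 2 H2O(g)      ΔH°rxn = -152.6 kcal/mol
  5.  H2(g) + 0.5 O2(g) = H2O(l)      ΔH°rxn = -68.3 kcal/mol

ΔH°rxn = -61.4 kcal/mol

eq. 1 × 2: (2)·(-441.9) = -883.8 kcal/mol
eq. 2 reversed and × 3: (-3)·(-316.2) = +948.6 kcal/mol
eq. 3 reversed: +26.4 kcal/mol
eq. 4 as written: -152.6 kcal/mol
eq. 5: not needed.
By Hess's law, ΔH°rxn = (-883.8) + (+948.6) + (+26.4) + (-152.6) = -61.4 kcal/mol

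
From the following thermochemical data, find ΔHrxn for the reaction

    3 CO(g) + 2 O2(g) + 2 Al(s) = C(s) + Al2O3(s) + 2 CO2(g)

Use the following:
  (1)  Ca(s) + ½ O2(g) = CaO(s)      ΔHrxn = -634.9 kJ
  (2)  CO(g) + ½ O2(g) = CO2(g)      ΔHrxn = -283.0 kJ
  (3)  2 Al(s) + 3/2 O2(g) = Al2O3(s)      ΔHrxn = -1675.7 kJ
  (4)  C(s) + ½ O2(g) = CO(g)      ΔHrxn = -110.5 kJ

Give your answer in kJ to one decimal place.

ΔHrxn = -2131.2 kJ

(1): not needed.
(2) × 2: (2)·(-283.0) = -566.0 kJ
(3) as written: -1675.7 kJ
(4) reversed: +110.5 kJ
ΔHrxn = (-566.0) + (-1675.7) + (+110.5) = -2131.2 kJ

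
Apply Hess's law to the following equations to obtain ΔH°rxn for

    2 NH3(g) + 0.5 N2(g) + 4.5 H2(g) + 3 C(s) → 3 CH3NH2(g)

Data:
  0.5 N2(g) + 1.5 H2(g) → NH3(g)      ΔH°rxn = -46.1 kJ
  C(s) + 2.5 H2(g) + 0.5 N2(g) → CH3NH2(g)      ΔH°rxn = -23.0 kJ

equation 1 reversed and × 2 (NH3(g) must end up as a reactant; scale by 2 for the 2 NH3(g)): (-2)·(-46.1) = +92.2 kJ
equation 2 × 3 (×3 to match 3 CH3NH2(g) in the target): (3)·(-23.0) = -69.0 kJ
By Hess's law, ΔH°rxn = (+92.2) + (-69.0) = 23.2 kJ

ΔH°rxn = 23.2 kJ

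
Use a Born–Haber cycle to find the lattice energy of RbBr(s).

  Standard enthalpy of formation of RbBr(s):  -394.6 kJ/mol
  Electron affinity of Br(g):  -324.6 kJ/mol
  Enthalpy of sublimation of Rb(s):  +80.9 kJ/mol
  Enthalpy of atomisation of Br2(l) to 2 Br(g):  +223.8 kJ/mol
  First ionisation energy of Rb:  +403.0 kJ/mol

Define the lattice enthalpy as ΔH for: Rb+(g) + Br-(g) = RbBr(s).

ΔHf° = 1·ΔHsub + 1·(ΣIE) + 1/2·D(Br2) + 1·EA + U
-394.6 = 1·(+80.9) + 1·(+403.0) + 1/2·(+223.8) + 1·(-324.6) + U
U = -394.6 − (+271.2) = -665.8 kJ/mol

U = -665.8 kJ/mol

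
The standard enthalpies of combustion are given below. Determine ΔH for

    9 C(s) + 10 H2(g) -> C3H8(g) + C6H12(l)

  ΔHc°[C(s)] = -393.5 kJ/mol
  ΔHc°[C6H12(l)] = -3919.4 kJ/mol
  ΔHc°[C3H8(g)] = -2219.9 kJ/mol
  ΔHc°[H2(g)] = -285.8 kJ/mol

With combustion enthalpies, reactants minus products:
= [9·(-393.5) + 10·(-285.8)] − [1·(-2219.9) + 1·(-3919.4)]
= -260.2 kJ/mol

ΔH = -260.2 kJ/mol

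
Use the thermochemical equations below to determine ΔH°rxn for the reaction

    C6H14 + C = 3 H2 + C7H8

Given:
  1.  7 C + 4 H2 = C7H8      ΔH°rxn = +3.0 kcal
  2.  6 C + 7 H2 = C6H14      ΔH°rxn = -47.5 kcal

eq. 1 as written: +3.0 kcal
eq. 2 reversed: +47.5 kcal
ΔH°rxn = (+3.0) + (+47.5) = 50.5 kcal

ΔH°rxn = 50.5 kcal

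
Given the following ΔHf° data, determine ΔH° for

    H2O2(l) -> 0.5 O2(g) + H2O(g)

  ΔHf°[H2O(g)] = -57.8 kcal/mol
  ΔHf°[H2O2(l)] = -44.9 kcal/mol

ΔH°rxn = Σ nΔHf°(products) − Σ nΔHf°(reactants).
Products: 1/2·(+0.0) + 1·(-57.8) = -57.8
Reactants: 1·(-44.9) = -44.9
ΔH° = (-57.8) − (-44.9) = -12.9 kcal/mol

ΔH° = -12.9 kcal/mol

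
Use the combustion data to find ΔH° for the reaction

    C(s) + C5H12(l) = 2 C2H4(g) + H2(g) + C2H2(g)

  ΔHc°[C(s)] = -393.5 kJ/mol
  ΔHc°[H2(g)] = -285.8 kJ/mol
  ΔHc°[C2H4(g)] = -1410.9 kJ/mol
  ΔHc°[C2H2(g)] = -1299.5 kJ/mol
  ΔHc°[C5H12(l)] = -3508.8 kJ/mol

ΔH° = 504.8 kJ/mol

With combustion enthalpies, reactants minus products:
= [1·(-393.5) + 1·(-3508.8)] − [2·(-1410.9) + 1·(-285.8) + 1·(-1299.5)]
= 504.8 kJ/mol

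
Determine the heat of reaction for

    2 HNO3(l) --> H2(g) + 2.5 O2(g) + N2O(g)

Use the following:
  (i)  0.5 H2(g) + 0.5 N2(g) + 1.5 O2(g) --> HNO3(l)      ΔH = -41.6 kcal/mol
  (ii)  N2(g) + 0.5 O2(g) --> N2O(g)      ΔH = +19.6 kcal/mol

ΔH = 102.8 kcal/mol

(i) reversed and × 2: (-2)·(-41.6) = +83.2 kcal/mol
(ii) as written: +19.6 kcal/mol
ΔH = (+83.2) + (+19.6) = 102.8 kcal/mol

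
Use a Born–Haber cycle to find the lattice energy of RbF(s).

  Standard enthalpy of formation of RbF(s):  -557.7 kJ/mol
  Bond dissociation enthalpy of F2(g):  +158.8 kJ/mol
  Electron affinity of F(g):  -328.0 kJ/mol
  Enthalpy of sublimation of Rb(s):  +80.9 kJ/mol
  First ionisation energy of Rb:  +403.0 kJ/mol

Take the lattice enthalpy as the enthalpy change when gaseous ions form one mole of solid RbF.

ΔHf° = 1·ΔHsub + 1·(ΣIE) + 1/2·D(F2) + 1·EA + U
-557.7 = 1·(+80.9) + 1·(+403.0) + 1/2·(+158.8) + 1·(-328.0) + U
U = -557.7 − (+235.3) = -793.0 kJ/mol

U = -793.0 kJ/mol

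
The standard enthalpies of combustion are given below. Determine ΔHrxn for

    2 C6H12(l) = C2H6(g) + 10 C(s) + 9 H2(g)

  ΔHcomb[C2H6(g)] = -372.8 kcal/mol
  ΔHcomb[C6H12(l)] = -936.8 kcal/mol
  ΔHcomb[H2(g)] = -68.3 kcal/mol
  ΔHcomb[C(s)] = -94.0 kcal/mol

ΔHrxn = 53.9 kcal/mol

With combustion enthalpies, reactants minus products:
= [2·(-936.8)] − [1·(-372.8) + 10·(-94.0) + 9·(-68.3)]
= 53.9 kcal/mol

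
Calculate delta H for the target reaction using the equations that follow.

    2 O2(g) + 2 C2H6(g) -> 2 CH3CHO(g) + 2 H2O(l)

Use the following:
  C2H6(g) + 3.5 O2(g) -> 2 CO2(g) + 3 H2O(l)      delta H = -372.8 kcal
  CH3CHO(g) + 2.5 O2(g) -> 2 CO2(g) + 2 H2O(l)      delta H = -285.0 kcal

delta H = -175.6 kcal

equation 1 × 2: (2)·(-372.8) = -745.6 kcal
equation 2 reversed and × 2: (-2)·(-285.0) = +570.0 kcal
Since enthalpy is a state function, delta H = (-745.6) + (+570.0) = -175.6 kcal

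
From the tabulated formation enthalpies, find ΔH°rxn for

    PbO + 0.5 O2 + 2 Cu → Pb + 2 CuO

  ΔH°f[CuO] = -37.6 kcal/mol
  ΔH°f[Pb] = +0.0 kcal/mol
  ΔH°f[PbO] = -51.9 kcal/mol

ΔH°rxn = -23.3 kcal/mol

Products: 1·(+0.0) + 2·(-37.6) = -75.2
Reactants: 1·(-51.9) + 1/2·(+0.0) + 2·(+0.0) = -51.9
ΔH°rxn = (-75.2) − (-51.9) = -23.3 kcal/mol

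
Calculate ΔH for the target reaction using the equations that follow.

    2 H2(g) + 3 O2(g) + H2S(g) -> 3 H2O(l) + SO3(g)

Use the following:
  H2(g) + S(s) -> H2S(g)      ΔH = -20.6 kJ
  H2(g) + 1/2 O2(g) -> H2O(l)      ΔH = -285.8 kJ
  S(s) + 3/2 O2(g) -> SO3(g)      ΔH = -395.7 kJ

equation 1 reversed (reverse to put H2S(g) on the reactant side): +20.6 kJ
equation 2 × 3 (scale by 3 for the 3 H2O(l)): (3)·(-285.8) = -857.4 kJ
equation 3 as written (SO3(g) already on the product side): -395.7 kJ
Since enthalpy is a state function, ΔH = (-1)·(-20.6) + (3)·(-285.8) + (1)·(-395.7) = -1232.5 kJ

ΔH = -1232.5 kJ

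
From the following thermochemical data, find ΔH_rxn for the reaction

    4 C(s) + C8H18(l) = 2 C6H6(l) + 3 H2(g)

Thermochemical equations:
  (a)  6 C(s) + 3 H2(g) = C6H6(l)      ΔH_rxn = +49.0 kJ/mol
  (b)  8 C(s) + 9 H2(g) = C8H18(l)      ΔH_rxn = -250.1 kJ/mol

ΔH_rxn = 348.1 kJ/mol

(a) × 2: (2)·(+49.0) = +98.0 kJ/mol
(b) reversed: +250.1 kJ/mol
ΔH_rxn = (2)·(+49.0) + (-1)·(-250.1) = 348.1 kJ/mol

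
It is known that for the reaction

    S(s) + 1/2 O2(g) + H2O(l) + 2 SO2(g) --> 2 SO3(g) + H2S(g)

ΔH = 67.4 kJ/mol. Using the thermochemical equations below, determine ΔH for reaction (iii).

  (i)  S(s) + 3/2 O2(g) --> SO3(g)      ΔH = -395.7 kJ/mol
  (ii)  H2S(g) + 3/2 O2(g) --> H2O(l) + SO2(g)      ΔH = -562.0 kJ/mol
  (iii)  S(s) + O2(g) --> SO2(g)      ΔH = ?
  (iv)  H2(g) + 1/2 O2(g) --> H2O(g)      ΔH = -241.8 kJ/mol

(i) × 2: (2)·(-395.7) = -791.4 kJ/mol
(ii) reversed: +562.0 kJ/mol
(iii) reversed: contributes −x
(iv): not needed.
+67.4 = (-791.4) + (+562.0) − x
x = (+67.4 − (-229.4)) / (-1) = -296.8 kJ/mol

ΔH = -296.8 kJ/mol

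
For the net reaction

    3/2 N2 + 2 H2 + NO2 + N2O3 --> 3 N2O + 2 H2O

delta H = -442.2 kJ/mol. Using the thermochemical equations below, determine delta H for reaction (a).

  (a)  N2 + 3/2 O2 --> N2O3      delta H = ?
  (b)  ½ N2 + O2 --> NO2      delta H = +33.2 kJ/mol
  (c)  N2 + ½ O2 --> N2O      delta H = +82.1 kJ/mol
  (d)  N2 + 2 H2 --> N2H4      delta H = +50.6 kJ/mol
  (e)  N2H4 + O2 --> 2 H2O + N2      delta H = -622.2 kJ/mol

delta H = 83.7 kJ/mol

(a) reversed: contributes −x
(b) reversed: -33.2 kJ/mol
(c) × 3: (3)·(+82.1) = +246.3 kJ/mol
(d) as written: +50.6 kJ/mol
(e) as written: -622.2 kJ/mol
-442.2 = (-33.2) + (+246.3) + (+50.6) + (-622.2) − x
x = (-442.2 − (-358.5)) / (-1) = 83.7 kJ/mol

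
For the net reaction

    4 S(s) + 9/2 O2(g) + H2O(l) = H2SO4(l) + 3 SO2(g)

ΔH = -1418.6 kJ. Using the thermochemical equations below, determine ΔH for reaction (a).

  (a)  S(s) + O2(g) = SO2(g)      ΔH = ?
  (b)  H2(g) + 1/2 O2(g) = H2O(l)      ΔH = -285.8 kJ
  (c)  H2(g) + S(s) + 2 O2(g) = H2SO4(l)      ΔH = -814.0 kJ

(a) × 3: contributes 3·x
(b) reversed: +285.8 kJ
(c) as written: -814.0 kJ
-1418.6 = (+285.8) + (-814.0) + 3·x
x = (-1418.6 − (-528.2)) / (3) = -296.8 kJ

ΔH = -296.8 kJ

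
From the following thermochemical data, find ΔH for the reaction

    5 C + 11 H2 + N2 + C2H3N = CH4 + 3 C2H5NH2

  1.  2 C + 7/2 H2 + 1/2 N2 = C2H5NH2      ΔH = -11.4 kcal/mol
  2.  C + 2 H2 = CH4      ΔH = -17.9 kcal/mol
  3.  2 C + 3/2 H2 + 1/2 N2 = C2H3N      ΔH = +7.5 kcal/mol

ΔH = -59.6 kcal/mol

eq. 1 × 3 (×3 to match 3 C2H5NH2 in the target): (3)·(-11.4) = -34.2 kcal/mol
eq. 2 as written (CH4 already on the product side): -17.9 kcal/mol
eq. 3 reversed (C2H3N must end up as a reactant): -7.5 kcal/mol
ΔH = (-34.2) + (-17.9) + (-7.5) = -59.6 kcal/mol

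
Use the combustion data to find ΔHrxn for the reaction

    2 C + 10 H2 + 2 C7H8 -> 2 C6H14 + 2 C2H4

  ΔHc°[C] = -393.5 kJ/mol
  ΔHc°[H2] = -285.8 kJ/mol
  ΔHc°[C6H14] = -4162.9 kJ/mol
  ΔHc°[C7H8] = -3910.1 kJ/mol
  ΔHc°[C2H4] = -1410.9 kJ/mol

With combustion enthalpies, reactants minus products:
= [2·(-393.5) + 10·(-285.8) + 2·(-3910.1)] − [2·(-4162.9) + 2·(-1410.9)]
= -317.6 kJ/mol

ΔHrxn = -317.6 kJ/mol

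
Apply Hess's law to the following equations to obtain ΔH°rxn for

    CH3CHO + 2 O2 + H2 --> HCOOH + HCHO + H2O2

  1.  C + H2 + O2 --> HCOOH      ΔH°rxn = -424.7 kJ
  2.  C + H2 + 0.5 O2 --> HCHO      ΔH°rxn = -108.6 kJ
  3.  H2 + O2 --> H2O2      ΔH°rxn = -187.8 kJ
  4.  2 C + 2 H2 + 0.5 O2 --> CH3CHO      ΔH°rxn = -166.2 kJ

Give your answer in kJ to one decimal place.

eq. 1 as written: -424.7 kJ
eq. 2 as written: -108.6 kJ
eq. 3 as written: -187.8 kJ
eq. 4 reversed: +166.2 kJ
By Hess's law, ΔH°rxn = (1)·(-424.7) + (1)·(-108.6) + (1)·(-187.8) + (-1)·(-166.2) = -554.9 kJ

ΔH°rxn = -554.9 kJ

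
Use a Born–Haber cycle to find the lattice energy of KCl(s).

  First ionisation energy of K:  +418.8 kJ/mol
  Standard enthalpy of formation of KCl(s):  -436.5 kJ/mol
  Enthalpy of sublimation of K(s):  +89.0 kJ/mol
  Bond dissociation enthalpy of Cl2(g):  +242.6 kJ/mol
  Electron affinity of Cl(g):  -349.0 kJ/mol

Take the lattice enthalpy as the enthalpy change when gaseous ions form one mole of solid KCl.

ΔHf° = 1·ΔHsub + 1·(ΣIE) + 1/2·D(Cl2) + 1·EA + U
-436.5 = 1·(+89.0) + 1·(+418.8) + 1/2·(+242.6) + 1·(-349.0) + U
U = -436.5 − (+280.1) = -716.6 kJ/mol

U = -716.6 kJ/mol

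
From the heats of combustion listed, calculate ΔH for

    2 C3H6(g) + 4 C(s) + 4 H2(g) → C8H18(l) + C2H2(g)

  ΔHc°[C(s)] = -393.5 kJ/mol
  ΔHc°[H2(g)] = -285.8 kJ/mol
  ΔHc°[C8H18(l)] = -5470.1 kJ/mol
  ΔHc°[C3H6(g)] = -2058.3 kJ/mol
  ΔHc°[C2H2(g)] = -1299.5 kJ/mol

With combustion enthalpies, reactants minus products:
= [2·(-2058.3) + 4·(-393.5) + 4·(-285.8)] − [1·(-5470.1) + 1·(-1299.5)]
= -64.2 kJ/mol

ΔH = -64.2 kJ/mol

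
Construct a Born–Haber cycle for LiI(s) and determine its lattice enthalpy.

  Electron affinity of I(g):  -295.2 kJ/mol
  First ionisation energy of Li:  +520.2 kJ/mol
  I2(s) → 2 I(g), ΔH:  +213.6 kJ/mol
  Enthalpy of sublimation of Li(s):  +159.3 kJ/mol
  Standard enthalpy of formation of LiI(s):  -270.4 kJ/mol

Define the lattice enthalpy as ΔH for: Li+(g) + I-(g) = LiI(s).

U = -761.5 kJ/mol

ΔHf° = 1·ΔHsub + 1·(ΣIE) + 1/2·D(I2) + 1·EA + U
-270.4 = 1·(+159.3) + 1·(+520.2) + 1/2·(+213.6) + 1·(-295.2) + U
U = -270.4 − (+491.1) = -761.5 kJ/mol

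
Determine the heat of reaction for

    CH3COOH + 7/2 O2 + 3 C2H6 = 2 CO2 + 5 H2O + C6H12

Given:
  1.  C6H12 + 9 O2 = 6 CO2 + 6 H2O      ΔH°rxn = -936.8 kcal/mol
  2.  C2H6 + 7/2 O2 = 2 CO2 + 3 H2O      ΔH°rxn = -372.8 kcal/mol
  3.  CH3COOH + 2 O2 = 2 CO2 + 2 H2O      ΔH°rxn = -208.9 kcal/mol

eq. 1 reversed: +936.8 kcal/mol
eq. 2 × 3: (3)·(-372.8) = -1118.4 kcal/mol
eq. 3 as written: -208.9 kcal/mol
ΔH°rxn = (+936.8) + (-1118.4) + (-208.9) = -390.5 kcal/mol

ΔH°rxn = -390.5 kcal/mol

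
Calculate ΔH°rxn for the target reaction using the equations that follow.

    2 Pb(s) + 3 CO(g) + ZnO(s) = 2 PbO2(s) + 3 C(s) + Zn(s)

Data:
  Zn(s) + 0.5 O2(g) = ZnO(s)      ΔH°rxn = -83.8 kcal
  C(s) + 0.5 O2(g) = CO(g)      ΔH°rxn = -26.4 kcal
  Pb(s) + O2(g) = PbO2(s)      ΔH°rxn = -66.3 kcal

ΔH°rxn = 30.4 kcal

equation 1 reversed (reverse to put ZnO(s) on the reactant side): +83.8 kcal
equation 2 reversed and × 3 (reverse to put CO(g) on the reactant side; ×3 to match 3 CO(g) in the target): (-3)·(-26.4) = +79.2 kcal
equation 3 × 2 (×2 to match 2 PbO2(s) in the target): (2)·(-66.3) = -132.6 kcal
Combining the equations, ΔH°rxn = (-1)·(-83.8) + (-3)·(-26.4) + (2)·(-66.3) = 30.4 kcal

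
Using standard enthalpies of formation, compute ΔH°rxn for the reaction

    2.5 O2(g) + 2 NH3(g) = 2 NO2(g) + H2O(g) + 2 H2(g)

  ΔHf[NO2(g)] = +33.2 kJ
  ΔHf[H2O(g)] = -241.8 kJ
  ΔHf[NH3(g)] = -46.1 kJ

ΔH°rxn = -83.2 kJ

Products: 2·(+33.2) + 1·(-241.8) + 2·(+0.0) = -175.4
Reactants: 5/2·(+0.0) + 2·(-46.1) = -92.2
ΔH°rxn = (-175.4) − (-92.2) = -83.2 kJ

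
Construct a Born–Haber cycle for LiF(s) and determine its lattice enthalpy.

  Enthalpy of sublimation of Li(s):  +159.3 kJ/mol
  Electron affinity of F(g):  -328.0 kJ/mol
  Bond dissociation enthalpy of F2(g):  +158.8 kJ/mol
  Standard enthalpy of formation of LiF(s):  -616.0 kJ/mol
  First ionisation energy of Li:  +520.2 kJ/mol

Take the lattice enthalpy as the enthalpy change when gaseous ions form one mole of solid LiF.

ΔHf° = 1·ΔHsub + 1·(ΣIE) + 1/2·D(F2) + 1·EA + U
-616.0 = 1·(+159.3) + 1·(+520.2) + 1/2·(+158.8) + 1·(-328.0) + U
U = -616.0 − (+430.9) = -1046.9 kJ/mol

U = -1046.9 kJ/mol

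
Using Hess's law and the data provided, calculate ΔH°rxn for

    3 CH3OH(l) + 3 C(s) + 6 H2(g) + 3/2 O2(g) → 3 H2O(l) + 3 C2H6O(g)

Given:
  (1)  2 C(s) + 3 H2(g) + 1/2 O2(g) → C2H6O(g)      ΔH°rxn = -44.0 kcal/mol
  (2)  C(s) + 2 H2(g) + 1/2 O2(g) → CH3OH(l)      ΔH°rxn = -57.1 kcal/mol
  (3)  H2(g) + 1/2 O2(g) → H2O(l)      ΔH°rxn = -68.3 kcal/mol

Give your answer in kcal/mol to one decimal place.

(1) × 3: (3)·(-44.0) = -132.0 kcal/mol
(2) reversed and × 3: (-3)·(-57.1) = +171.3 kcal/mol
(3) × 3: (3)·(-68.3) = -204.9 kcal/mol
ΔH°rxn = (-132.0) + (+171.3) + (-204.9) = -165.6 kcal/mol

ΔH°rxn = -165.6 kcal/mol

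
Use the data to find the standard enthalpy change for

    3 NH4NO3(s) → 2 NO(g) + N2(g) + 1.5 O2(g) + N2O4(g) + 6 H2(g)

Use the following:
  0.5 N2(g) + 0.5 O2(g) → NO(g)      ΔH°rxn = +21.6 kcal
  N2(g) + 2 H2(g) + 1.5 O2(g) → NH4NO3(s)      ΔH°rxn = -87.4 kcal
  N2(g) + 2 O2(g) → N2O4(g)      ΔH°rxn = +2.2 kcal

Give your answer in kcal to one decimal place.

equation 1 × 2: (2)·(+21.6) = +43.2 kcal
equation 2 reversed and × 3: (-3)·(-87.4) = +262.2 kcal
equation 3 as written: +2.2 kcal
Since enthalpy is a state function, ΔH°rxn = (+43.2) + (+262.2) + (+2.2) = 307.6 kcal

ΔH°rxn = 307.6 kcal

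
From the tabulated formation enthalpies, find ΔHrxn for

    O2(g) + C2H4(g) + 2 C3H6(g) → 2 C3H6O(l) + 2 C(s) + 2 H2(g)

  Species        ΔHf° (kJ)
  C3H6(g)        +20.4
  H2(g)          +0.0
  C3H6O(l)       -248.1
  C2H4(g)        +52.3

ΔH°rxn = Σ nΔHf°(products) − Σ nΔHf°(reactants).
Products: 2·(-248.1) + 2·(+0.0) + 2·(+0.0) = -496.2
Reactants: 1·(+0.0) + 1·(+52.3) + 2·(+20.4) = +93.1
ΔHrxn = (-496.2) − (+93.1) = -589.3 kJ

ΔHrxn = -589.3 kJ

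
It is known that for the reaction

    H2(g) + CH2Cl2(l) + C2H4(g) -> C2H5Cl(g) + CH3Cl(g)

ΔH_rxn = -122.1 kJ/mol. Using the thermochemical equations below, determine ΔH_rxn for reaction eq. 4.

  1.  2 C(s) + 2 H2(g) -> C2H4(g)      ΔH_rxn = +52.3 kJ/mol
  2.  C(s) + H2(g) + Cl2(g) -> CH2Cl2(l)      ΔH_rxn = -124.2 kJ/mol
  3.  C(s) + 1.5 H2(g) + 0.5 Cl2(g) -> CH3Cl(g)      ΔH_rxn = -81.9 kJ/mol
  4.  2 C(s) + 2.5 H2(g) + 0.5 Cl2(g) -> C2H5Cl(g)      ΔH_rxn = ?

ΔH_rxn = -112.1 kJ/mol

eq. 1 reversed: -52.3 kJ/mol
eq. 2 reversed: +124.2 kJ/mol
eq. 3 as written: -81.9 kJ/mol
eq. 4 as written: contributes x
-122.1 = (-52.3) + (+124.2) + (-81.9) + x
x = (-122.1 − (-10.0)) / (1) = -112.1 kJ/mol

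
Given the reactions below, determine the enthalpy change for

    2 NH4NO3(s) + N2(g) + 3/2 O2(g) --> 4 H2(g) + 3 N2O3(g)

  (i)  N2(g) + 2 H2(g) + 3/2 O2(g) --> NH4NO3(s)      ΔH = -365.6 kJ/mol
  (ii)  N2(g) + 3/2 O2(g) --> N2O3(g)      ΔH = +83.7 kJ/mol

ΔH = 982.3 kJ/mol

(i) reversed and × 2: (-2)·(-365.6) = +731.2 kJ/mol
(ii) × 3: (3)·(+83.7) = +251.1 kJ/mol
ΔH = (-2)·(-365.6) + (3)·(+83.7) = 982.3 kJ/mol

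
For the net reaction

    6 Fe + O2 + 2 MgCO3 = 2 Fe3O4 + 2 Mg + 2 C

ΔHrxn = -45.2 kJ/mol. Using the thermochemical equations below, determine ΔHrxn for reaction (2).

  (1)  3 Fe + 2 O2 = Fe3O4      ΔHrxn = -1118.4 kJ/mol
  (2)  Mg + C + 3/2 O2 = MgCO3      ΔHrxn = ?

(1) × 2 (×2 to match 2 Fe3O4 in the target): (2)·(-1118.4) = -2236.8 kJ/mol
(2) reversed and × 2 (reverse to put MgCO3 on the reactant side; scale by 2 for the 2 MgCO3): contributes −2·x
-45.2 = (-2236.8) − 2·x
x = (-45.2 − (-2236.8)) / (-2) = -1095.8 kJ/mol

ΔHrxn = -1095.8 kJ/mol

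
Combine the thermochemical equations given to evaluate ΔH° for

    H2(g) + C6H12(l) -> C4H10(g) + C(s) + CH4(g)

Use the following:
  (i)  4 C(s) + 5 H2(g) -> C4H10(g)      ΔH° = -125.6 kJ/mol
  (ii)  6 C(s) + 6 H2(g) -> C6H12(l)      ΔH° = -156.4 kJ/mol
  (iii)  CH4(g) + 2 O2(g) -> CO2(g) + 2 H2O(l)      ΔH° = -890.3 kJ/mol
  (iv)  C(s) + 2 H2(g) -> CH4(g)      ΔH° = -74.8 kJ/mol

(i) as written (C4H10(g) already on the product side): -125.6 kJ/mol
(ii) reversed (reverse to put C6H12(l) on the reactant side): +156.4 kJ/mol
(iii): not needed (CO2(g) appears nowhere else).
(iv) as written: -74.8 kJ/mol
Summing the manipulated equations, ΔH° = (-125.6) + (+156.4) + (-74.8) = -44.0 kJ/mol

ΔH° = -44.0 kJ/mol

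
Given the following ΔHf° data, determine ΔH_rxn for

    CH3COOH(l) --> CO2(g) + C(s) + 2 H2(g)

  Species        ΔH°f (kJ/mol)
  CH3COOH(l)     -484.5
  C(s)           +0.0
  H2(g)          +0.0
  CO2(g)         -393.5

ΔH°rxn = Σ nΔHf°(products) − Σ nΔHf°(reactants).
Products: 1·(-393.5) + 1·(+0.0) + 2·(+0.0) = -393.5
Reactants: 1·(-484.5) = -484.5
ΔH_rxn = (-393.5) − (-484.5) = 91.0 kJ/mol

ΔH_rxn = 91.0 kJ/mol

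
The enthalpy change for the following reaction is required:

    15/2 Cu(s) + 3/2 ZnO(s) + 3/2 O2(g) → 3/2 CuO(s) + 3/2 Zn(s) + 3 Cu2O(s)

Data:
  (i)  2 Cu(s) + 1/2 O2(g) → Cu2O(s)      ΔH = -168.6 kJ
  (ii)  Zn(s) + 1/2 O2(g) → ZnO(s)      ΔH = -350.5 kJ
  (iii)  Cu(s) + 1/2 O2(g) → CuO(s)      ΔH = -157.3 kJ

(i) × 3 (×3 to match 3 Cu2O(s) in the target): (3)·(-168.6) = -505.8 kJ
(ii) reversed and × 3/2 (reverse to put ZnO(s) on the reactant side; scale by 3/2 for the 3/2 ZnO(s)): (-3/2)·(-350.5) = +525.75 kJ
(iii) × 3/2 (scale by 3/2 for the 3/2 CuO(s)): (3/2)·(-157.3) = -235.95 kJ
Summing the manipulated equations, ΔH = (-505.8) + (+525.75) + (-235.95) = -216.0 kJ

ΔH = -216.0 kJ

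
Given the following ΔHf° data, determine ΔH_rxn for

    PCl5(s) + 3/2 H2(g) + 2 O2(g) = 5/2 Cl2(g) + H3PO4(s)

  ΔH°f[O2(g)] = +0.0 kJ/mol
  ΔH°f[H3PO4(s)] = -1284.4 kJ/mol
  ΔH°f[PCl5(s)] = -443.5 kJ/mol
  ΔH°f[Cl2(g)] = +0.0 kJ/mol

Products: 5/2·(+0.0) + 1·(-1284.4) = -1284.4
Reactants: 1·(-443.5) + 3/2·(+0.0) + 2·(+0.0) = -443.5
ΔH_rxn = (-1284.4) − (-443.5) = -840.9 kJ/mol

ΔH_rxn = -840.9 kJ/mol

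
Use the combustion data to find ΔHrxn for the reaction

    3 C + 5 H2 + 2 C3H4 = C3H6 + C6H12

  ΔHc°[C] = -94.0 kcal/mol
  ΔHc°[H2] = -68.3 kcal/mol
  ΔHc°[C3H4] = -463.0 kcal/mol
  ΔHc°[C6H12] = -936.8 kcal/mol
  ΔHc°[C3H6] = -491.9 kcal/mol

Using ΔH = Σ nΔHc°(reactants) − Σ nΔHc°(products):
= [3·(-94.0) + 5·(-68.3) + 2·(-463.0)] − [1·(-491.9) + 1·(-936.8)]
= -120.8 kcal/mol

ΔHrxn = -120.8 kcal/mol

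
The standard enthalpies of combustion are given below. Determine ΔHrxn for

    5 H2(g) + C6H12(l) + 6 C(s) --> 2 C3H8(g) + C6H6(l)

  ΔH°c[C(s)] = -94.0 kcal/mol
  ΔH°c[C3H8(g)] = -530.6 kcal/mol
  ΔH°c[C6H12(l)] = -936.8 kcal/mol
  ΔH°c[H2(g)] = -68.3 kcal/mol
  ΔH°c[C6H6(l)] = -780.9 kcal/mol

With combustion enthalpies, reactants minus products:
= [5·(-68.3) + 1·(-936.8) + 6·(-94.0)] − [2·(-530.6) + 1·(-780.9)]
= -0.2 kcal/mol

ΔHrxn = -0.2 kcal/mol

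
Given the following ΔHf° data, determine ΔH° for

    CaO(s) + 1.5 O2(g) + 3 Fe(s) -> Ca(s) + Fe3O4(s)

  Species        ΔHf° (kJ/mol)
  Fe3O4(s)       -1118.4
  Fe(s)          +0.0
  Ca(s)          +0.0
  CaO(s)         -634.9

ΔH° = -483.5 kJ/mol

Products: 1·(+0.0) + 1·(-1118.4) = -1118.4
Reactants: 1·(-634.9) + 3/2·(+0.0) + 3·(+0.0) = -634.9
ΔH° = (-1118.4) − (-634.9) = -483.5 kJ/mol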